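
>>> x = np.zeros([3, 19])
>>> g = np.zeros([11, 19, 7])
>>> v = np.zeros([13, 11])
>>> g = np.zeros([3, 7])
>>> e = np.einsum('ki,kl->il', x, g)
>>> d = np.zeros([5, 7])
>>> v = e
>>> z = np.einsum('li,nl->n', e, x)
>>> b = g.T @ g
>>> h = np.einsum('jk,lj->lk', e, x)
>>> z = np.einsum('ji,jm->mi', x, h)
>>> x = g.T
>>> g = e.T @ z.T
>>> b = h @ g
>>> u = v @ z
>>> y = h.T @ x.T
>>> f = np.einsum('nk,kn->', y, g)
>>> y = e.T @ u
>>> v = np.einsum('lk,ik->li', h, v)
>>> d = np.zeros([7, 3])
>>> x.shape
(7, 3)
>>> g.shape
(7, 7)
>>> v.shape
(3, 19)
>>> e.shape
(19, 7)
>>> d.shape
(7, 3)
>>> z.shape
(7, 19)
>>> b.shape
(3, 7)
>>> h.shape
(3, 7)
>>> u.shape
(19, 19)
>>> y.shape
(7, 19)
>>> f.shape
()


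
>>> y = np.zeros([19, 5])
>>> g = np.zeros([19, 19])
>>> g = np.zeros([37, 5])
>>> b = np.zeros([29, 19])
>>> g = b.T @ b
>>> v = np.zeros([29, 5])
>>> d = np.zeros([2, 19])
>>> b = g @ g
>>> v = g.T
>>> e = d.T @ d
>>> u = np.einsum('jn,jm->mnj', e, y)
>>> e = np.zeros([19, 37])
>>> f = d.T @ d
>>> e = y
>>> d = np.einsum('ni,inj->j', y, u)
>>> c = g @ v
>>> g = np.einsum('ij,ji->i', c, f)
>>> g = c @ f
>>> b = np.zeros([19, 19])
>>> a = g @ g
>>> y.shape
(19, 5)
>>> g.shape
(19, 19)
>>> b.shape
(19, 19)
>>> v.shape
(19, 19)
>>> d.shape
(19,)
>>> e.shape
(19, 5)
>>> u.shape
(5, 19, 19)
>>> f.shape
(19, 19)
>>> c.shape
(19, 19)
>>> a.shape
(19, 19)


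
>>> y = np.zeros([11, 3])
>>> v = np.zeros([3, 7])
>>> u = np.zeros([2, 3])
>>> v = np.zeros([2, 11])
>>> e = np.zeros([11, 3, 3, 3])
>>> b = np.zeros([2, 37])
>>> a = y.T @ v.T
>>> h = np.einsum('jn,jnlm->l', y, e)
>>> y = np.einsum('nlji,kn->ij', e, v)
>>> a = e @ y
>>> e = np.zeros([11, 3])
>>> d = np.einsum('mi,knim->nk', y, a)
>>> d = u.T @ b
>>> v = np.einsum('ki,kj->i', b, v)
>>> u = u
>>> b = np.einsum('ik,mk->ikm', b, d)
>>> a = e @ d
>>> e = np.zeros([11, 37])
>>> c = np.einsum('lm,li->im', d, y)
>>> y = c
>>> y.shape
(3, 37)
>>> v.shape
(37,)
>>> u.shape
(2, 3)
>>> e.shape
(11, 37)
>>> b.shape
(2, 37, 3)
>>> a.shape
(11, 37)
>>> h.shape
(3,)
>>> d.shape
(3, 37)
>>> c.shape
(3, 37)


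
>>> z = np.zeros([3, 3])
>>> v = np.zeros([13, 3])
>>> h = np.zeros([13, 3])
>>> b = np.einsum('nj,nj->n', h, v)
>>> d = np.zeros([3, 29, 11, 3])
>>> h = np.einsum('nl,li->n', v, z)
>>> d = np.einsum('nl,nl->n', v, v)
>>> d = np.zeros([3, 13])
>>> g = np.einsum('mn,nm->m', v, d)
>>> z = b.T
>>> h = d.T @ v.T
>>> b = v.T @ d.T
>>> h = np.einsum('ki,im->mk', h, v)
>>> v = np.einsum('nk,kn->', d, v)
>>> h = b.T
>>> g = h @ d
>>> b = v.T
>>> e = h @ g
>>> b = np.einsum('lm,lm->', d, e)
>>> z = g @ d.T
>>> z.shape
(3, 3)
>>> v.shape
()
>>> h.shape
(3, 3)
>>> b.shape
()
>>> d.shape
(3, 13)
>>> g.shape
(3, 13)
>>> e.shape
(3, 13)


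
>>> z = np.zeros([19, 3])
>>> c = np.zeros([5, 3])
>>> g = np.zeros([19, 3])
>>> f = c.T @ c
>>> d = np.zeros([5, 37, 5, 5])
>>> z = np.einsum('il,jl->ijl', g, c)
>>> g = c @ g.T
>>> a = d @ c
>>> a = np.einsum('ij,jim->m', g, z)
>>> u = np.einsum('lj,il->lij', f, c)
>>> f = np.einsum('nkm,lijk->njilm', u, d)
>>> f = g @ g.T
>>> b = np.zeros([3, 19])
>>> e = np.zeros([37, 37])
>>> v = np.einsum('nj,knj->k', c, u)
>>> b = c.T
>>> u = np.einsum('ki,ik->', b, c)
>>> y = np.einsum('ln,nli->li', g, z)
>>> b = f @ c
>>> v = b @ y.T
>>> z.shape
(19, 5, 3)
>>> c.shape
(5, 3)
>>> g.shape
(5, 19)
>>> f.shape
(5, 5)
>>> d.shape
(5, 37, 5, 5)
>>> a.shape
(3,)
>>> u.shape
()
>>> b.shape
(5, 3)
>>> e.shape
(37, 37)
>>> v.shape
(5, 5)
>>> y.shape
(5, 3)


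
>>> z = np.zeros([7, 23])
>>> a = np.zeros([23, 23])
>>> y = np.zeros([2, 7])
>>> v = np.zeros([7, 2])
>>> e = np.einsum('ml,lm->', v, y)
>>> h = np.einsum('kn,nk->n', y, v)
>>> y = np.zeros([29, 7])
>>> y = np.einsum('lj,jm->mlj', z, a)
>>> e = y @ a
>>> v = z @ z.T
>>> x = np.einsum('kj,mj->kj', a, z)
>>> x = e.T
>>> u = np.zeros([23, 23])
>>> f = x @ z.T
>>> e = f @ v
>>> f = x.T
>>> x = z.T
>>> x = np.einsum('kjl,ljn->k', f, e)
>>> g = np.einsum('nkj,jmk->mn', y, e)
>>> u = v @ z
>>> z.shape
(7, 23)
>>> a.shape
(23, 23)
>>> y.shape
(23, 7, 23)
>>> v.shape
(7, 7)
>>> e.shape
(23, 7, 7)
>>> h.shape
(7,)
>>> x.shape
(23,)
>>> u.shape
(7, 23)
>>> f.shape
(23, 7, 23)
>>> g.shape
(7, 23)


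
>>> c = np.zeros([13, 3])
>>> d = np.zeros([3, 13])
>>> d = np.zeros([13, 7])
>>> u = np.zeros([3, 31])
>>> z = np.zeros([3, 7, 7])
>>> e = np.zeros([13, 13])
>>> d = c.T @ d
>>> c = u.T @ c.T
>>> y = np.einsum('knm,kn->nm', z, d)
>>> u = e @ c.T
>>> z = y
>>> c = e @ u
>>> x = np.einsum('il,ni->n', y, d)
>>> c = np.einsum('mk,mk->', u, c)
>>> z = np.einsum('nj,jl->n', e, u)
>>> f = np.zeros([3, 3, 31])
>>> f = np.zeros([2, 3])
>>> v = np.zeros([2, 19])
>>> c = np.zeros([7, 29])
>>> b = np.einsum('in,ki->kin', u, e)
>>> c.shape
(7, 29)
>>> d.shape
(3, 7)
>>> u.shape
(13, 31)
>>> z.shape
(13,)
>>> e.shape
(13, 13)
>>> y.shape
(7, 7)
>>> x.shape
(3,)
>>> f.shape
(2, 3)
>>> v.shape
(2, 19)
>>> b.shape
(13, 13, 31)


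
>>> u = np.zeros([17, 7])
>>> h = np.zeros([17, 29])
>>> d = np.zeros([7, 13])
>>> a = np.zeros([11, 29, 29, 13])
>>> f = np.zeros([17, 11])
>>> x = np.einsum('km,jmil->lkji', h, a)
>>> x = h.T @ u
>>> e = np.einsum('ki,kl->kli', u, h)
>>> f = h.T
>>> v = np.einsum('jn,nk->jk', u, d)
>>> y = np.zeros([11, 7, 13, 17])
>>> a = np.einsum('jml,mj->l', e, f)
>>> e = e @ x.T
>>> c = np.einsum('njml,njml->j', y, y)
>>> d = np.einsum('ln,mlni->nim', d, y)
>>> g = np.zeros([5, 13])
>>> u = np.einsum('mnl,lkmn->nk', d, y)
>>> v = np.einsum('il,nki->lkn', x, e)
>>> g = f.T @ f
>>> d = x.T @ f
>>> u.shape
(17, 7)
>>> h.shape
(17, 29)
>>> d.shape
(7, 17)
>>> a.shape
(7,)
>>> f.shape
(29, 17)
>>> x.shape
(29, 7)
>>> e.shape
(17, 29, 29)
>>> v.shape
(7, 29, 17)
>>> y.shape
(11, 7, 13, 17)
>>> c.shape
(7,)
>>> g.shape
(17, 17)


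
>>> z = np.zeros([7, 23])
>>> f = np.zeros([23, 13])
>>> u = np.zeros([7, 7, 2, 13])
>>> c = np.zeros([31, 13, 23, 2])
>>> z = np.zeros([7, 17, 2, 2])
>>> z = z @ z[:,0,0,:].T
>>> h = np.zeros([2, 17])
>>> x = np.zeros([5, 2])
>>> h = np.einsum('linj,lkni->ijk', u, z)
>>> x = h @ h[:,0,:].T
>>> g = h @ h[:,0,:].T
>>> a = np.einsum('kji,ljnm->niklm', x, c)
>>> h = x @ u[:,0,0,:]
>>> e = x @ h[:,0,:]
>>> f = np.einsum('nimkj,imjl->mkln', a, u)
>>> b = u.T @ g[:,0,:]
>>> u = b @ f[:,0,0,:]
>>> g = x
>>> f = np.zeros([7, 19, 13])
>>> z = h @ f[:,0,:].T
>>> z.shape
(7, 13, 7)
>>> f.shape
(7, 19, 13)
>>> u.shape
(13, 2, 7, 23)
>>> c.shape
(31, 13, 23, 2)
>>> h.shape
(7, 13, 13)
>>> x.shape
(7, 13, 7)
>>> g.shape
(7, 13, 7)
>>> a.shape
(23, 7, 7, 31, 2)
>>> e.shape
(7, 13, 13)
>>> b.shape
(13, 2, 7, 7)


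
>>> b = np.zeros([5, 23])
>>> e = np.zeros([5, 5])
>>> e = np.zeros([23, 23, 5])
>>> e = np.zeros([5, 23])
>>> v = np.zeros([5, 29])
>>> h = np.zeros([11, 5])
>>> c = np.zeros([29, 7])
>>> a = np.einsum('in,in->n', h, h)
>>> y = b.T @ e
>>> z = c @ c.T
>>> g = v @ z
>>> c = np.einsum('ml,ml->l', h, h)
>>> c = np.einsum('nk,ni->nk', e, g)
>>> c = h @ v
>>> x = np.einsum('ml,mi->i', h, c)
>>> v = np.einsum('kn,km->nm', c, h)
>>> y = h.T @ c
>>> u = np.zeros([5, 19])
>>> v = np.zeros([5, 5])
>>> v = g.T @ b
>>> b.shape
(5, 23)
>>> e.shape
(5, 23)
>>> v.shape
(29, 23)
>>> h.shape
(11, 5)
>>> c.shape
(11, 29)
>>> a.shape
(5,)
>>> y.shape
(5, 29)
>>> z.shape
(29, 29)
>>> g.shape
(5, 29)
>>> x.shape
(29,)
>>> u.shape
(5, 19)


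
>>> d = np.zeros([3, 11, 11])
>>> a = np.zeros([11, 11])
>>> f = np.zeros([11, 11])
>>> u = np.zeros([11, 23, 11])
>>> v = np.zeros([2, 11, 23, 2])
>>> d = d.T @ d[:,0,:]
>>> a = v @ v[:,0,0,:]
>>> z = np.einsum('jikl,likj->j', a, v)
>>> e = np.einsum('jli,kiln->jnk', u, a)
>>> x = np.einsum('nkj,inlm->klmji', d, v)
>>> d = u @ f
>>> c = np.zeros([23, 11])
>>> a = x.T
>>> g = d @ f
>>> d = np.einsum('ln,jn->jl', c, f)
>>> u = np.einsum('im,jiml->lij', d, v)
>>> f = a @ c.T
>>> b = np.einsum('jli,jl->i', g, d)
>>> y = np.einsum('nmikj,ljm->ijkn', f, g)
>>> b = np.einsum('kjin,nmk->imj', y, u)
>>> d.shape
(11, 23)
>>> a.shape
(2, 11, 2, 23, 11)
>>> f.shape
(2, 11, 2, 23, 23)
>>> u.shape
(2, 11, 2)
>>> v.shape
(2, 11, 23, 2)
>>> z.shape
(2,)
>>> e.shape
(11, 2, 2)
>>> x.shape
(11, 23, 2, 11, 2)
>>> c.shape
(23, 11)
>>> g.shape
(11, 23, 11)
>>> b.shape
(23, 11, 23)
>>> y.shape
(2, 23, 23, 2)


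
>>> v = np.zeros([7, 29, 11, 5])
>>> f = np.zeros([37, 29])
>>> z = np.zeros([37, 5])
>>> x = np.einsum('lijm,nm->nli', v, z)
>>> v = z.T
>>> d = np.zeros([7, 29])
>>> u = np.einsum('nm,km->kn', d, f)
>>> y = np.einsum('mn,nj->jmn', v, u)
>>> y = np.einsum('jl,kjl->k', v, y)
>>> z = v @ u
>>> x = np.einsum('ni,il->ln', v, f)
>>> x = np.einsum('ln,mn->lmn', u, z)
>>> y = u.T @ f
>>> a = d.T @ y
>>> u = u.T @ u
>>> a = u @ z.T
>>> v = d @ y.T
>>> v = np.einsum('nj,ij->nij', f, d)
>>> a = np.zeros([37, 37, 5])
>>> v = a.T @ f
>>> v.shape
(5, 37, 29)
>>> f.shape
(37, 29)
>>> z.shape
(5, 7)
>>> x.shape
(37, 5, 7)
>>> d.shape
(7, 29)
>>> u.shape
(7, 7)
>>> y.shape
(7, 29)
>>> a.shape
(37, 37, 5)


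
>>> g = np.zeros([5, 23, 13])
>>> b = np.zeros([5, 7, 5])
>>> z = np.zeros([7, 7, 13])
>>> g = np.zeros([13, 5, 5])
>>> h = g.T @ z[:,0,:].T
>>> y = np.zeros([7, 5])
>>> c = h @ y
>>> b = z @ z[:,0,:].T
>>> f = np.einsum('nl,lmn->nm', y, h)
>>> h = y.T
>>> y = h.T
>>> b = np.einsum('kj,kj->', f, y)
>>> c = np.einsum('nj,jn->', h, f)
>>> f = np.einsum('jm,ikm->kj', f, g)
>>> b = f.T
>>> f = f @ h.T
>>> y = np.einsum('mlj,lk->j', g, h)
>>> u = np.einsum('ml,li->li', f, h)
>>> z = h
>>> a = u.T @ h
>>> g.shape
(13, 5, 5)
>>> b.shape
(7, 5)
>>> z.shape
(5, 7)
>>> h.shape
(5, 7)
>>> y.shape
(5,)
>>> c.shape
()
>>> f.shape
(5, 5)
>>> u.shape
(5, 7)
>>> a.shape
(7, 7)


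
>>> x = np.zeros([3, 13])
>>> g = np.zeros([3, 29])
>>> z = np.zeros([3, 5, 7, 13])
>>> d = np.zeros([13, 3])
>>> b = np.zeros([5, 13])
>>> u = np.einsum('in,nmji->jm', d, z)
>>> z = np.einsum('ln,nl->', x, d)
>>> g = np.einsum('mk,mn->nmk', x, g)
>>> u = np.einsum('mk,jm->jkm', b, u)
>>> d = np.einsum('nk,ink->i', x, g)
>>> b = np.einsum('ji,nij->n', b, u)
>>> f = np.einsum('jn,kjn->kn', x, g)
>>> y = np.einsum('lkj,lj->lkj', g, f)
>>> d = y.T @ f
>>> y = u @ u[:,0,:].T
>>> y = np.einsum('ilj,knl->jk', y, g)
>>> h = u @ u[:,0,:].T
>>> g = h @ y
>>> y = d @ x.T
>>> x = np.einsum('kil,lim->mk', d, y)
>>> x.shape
(3, 13)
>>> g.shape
(7, 13, 29)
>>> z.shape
()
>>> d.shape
(13, 3, 13)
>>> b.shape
(7,)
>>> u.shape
(7, 13, 5)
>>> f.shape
(29, 13)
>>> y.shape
(13, 3, 3)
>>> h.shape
(7, 13, 7)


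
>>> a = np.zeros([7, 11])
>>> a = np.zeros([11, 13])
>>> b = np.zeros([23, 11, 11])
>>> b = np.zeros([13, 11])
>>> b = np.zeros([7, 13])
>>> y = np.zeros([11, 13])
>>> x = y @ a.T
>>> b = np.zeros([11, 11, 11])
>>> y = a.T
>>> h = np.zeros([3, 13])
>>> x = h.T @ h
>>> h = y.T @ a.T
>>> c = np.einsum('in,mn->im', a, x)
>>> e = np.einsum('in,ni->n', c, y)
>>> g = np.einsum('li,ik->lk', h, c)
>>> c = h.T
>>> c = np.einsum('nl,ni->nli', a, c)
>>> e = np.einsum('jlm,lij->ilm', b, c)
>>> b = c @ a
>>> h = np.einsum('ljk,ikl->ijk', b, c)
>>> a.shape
(11, 13)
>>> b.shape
(11, 13, 13)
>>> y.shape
(13, 11)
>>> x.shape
(13, 13)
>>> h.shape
(11, 13, 13)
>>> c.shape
(11, 13, 11)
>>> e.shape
(13, 11, 11)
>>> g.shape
(11, 13)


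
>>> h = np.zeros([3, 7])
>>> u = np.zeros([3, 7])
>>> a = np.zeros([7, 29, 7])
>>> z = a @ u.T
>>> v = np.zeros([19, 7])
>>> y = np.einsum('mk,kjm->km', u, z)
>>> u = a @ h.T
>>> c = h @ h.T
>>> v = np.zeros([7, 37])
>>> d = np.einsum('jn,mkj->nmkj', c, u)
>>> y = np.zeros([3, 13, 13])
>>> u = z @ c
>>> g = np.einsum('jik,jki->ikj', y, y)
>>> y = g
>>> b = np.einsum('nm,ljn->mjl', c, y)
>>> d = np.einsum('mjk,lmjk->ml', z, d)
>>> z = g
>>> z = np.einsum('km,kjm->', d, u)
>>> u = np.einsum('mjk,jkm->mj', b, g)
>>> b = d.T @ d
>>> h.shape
(3, 7)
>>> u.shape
(3, 13)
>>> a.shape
(7, 29, 7)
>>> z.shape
()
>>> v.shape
(7, 37)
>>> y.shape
(13, 13, 3)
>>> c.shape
(3, 3)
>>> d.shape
(7, 3)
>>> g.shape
(13, 13, 3)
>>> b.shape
(3, 3)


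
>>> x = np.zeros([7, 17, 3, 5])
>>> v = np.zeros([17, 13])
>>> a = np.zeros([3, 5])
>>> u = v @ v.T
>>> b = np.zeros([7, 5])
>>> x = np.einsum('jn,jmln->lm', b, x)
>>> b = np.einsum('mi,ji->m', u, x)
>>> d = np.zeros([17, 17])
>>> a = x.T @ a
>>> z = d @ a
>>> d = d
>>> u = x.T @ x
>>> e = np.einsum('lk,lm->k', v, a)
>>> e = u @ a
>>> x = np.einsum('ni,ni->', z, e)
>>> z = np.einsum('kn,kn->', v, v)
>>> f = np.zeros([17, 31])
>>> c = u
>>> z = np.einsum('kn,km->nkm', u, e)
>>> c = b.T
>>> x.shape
()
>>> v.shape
(17, 13)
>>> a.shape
(17, 5)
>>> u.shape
(17, 17)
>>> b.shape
(17,)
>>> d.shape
(17, 17)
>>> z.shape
(17, 17, 5)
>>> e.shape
(17, 5)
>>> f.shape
(17, 31)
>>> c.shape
(17,)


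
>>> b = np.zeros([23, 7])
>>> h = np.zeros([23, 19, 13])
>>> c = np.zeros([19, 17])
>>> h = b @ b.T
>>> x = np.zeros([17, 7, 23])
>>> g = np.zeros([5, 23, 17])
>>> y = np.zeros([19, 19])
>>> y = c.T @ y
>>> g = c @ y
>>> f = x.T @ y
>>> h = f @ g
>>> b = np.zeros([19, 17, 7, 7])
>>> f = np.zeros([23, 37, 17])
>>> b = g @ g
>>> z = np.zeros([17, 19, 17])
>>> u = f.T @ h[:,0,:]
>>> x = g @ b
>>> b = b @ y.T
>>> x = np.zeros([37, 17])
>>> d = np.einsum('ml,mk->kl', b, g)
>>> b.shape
(19, 17)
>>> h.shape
(23, 7, 19)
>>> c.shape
(19, 17)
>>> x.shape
(37, 17)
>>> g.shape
(19, 19)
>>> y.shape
(17, 19)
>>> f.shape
(23, 37, 17)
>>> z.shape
(17, 19, 17)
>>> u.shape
(17, 37, 19)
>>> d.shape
(19, 17)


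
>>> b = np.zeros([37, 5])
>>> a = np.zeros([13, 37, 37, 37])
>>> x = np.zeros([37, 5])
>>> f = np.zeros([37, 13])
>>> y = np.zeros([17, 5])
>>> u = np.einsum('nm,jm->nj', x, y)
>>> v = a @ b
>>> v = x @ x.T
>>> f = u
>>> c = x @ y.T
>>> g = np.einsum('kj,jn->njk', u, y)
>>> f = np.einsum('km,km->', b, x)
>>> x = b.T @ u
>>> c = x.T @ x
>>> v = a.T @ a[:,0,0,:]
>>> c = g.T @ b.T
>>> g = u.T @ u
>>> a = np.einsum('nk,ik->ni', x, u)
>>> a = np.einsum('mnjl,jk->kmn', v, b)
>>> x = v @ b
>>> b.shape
(37, 5)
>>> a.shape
(5, 37, 37)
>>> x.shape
(37, 37, 37, 5)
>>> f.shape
()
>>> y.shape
(17, 5)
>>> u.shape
(37, 17)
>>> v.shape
(37, 37, 37, 37)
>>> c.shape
(37, 17, 37)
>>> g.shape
(17, 17)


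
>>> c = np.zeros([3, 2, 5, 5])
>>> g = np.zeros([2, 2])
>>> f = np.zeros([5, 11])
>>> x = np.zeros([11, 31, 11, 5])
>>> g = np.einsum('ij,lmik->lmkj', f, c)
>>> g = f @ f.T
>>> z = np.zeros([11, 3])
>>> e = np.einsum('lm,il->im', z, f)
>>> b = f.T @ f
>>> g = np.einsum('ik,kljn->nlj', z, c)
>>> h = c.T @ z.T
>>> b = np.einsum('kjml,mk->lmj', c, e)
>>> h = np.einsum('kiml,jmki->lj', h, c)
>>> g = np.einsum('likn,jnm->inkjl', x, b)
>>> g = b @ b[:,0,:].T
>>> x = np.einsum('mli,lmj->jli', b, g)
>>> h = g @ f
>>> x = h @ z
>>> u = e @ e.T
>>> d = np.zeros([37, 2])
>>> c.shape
(3, 2, 5, 5)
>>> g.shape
(5, 5, 5)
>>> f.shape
(5, 11)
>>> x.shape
(5, 5, 3)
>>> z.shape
(11, 3)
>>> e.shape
(5, 3)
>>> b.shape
(5, 5, 2)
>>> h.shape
(5, 5, 11)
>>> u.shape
(5, 5)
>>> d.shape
(37, 2)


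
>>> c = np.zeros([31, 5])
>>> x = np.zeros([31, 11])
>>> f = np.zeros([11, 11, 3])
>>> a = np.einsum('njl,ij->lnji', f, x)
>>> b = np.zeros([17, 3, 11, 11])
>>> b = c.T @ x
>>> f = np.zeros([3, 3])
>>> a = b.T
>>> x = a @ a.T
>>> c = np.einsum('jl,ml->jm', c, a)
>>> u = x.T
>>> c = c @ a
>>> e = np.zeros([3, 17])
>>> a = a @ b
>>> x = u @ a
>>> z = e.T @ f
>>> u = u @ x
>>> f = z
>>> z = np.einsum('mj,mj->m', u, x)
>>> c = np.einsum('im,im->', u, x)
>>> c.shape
()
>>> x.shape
(11, 11)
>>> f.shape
(17, 3)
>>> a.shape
(11, 11)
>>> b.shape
(5, 11)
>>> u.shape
(11, 11)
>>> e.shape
(3, 17)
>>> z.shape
(11,)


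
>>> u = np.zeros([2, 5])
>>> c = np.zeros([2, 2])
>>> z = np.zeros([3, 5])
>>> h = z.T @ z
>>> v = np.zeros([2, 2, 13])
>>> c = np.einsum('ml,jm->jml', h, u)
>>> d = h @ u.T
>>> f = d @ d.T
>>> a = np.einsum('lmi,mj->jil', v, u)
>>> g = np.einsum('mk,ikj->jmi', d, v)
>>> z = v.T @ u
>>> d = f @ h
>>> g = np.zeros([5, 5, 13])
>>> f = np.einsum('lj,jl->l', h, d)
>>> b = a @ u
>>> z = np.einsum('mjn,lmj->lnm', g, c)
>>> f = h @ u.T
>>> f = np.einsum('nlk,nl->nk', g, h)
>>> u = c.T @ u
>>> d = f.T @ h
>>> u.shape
(5, 5, 5)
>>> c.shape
(2, 5, 5)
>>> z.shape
(2, 13, 5)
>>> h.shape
(5, 5)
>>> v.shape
(2, 2, 13)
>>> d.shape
(13, 5)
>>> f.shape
(5, 13)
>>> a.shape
(5, 13, 2)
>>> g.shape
(5, 5, 13)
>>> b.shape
(5, 13, 5)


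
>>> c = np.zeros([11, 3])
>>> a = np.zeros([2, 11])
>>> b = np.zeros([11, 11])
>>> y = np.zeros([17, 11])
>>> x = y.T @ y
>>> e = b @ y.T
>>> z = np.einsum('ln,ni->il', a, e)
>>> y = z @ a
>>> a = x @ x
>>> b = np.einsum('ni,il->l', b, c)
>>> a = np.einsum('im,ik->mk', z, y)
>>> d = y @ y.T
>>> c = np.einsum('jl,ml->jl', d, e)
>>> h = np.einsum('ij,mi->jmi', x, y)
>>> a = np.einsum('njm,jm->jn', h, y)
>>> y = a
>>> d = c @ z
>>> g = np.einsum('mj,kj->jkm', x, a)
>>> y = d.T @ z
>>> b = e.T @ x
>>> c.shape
(17, 17)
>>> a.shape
(17, 11)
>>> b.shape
(17, 11)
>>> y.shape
(2, 2)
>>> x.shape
(11, 11)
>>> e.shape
(11, 17)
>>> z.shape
(17, 2)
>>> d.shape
(17, 2)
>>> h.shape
(11, 17, 11)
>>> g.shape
(11, 17, 11)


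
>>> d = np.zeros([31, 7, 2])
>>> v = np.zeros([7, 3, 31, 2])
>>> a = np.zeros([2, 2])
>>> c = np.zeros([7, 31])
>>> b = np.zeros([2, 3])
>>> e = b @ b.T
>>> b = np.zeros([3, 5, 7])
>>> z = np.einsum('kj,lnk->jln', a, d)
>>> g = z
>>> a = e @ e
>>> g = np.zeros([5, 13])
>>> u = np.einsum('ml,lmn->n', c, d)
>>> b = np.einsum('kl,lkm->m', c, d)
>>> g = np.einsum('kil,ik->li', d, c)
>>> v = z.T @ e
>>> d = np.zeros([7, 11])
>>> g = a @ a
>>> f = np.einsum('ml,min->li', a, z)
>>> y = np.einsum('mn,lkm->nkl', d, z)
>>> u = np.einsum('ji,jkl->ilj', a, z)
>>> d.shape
(7, 11)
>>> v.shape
(7, 31, 2)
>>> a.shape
(2, 2)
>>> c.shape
(7, 31)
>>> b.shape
(2,)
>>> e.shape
(2, 2)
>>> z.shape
(2, 31, 7)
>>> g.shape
(2, 2)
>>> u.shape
(2, 7, 2)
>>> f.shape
(2, 31)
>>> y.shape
(11, 31, 2)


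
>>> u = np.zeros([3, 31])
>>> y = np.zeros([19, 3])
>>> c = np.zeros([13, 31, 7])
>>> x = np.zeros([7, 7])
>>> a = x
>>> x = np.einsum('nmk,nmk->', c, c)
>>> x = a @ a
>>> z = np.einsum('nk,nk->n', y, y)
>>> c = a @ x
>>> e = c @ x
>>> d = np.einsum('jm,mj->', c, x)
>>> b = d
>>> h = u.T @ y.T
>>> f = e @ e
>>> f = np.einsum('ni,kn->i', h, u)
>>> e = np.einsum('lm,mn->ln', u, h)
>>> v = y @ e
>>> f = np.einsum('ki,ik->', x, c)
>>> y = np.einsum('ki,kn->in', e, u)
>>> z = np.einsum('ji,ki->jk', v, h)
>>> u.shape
(3, 31)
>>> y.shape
(19, 31)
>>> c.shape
(7, 7)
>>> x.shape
(7, 7)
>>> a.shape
(7, 7)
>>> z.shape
(19, 31)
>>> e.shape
(3, 19)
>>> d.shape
()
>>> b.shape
()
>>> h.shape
(31, 19)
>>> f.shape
()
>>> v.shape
(19, 19)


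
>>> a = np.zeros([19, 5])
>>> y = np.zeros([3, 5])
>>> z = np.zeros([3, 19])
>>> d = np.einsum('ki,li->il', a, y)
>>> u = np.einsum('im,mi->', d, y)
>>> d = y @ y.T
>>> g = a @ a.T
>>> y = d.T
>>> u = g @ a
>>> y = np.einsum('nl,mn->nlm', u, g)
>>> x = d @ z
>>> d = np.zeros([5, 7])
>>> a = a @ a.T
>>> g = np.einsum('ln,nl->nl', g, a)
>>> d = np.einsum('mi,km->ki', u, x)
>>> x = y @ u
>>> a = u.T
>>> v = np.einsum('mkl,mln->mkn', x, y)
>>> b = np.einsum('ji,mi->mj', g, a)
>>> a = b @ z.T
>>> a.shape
(5, 3)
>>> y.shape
(19, 5, 19)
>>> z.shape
(3, 19)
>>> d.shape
(3, 5)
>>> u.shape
(19, 5)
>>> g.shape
(19, 19)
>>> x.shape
(19, 5, 5)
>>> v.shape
(19, 5, 19)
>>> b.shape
(5, 19)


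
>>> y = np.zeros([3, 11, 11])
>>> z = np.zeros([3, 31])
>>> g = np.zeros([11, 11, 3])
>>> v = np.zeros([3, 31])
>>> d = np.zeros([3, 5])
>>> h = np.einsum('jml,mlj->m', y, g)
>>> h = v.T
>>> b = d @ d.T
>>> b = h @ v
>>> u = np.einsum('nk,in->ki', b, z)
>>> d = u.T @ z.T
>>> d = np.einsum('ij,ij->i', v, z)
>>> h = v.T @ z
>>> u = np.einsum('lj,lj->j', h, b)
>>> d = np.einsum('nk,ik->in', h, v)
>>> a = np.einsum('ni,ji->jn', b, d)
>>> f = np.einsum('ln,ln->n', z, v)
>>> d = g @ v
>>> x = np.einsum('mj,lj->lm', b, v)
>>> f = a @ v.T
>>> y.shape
(3, 11, 11)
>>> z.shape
(3, 31)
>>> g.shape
(11, 11, 3)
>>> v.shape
(3, 31)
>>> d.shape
(11, 11, 31)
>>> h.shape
(31, 31)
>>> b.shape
(31, 31)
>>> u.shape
(31,)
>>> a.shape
(3, 31)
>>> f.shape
(3, 3)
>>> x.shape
(3, 31)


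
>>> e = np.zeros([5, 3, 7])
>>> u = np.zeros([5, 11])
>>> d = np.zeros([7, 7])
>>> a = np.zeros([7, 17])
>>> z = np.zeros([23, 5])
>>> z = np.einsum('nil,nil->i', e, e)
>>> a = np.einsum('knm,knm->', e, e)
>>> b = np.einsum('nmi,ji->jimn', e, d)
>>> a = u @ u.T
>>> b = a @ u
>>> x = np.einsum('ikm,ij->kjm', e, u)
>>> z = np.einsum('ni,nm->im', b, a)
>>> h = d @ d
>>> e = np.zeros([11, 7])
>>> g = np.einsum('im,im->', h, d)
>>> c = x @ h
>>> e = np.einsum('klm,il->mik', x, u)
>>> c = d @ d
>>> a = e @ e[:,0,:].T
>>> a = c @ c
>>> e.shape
(7, 5, 3)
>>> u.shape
(5, 11)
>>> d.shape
(7, 7)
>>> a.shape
(7, 7)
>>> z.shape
(11, 5)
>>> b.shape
(5, 11)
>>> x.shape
(3, 11, 7)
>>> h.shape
(7, 7)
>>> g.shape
()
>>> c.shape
(7, 7)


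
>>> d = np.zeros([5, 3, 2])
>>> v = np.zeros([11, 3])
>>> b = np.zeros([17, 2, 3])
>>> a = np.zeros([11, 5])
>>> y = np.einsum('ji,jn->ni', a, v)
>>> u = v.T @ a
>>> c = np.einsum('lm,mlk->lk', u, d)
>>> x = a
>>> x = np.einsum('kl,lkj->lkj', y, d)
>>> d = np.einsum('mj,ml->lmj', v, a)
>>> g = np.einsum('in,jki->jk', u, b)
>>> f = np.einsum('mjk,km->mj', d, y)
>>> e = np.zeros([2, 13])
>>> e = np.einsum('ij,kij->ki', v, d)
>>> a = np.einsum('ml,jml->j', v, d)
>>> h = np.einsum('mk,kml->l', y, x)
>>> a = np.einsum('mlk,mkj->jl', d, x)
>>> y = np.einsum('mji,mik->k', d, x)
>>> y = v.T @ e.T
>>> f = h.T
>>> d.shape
(5, 11, 3)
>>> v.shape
(11, 3)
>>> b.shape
(17, 2, 3)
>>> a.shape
(2, 11)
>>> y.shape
(3, 5)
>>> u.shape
(3, 5)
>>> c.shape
(3, 2)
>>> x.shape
(5, 3, 2)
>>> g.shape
(17, 2)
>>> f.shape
(2,)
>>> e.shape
(5, 11)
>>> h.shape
(2,)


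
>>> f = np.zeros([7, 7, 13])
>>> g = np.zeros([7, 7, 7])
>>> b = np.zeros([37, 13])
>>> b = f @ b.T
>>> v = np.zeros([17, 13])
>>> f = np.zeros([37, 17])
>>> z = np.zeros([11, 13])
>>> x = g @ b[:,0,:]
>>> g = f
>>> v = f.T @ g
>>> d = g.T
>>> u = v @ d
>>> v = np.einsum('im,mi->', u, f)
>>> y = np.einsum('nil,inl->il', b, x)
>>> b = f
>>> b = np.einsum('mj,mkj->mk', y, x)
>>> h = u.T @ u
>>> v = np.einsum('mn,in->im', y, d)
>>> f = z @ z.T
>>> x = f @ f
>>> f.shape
(11, 11)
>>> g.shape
(37, 17)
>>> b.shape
(7, 7)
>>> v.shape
(17, 7)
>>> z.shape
(11, 13)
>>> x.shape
(11, 11)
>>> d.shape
(17, 37)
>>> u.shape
(17, 37)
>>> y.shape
(7, 37)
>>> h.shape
(37, 37)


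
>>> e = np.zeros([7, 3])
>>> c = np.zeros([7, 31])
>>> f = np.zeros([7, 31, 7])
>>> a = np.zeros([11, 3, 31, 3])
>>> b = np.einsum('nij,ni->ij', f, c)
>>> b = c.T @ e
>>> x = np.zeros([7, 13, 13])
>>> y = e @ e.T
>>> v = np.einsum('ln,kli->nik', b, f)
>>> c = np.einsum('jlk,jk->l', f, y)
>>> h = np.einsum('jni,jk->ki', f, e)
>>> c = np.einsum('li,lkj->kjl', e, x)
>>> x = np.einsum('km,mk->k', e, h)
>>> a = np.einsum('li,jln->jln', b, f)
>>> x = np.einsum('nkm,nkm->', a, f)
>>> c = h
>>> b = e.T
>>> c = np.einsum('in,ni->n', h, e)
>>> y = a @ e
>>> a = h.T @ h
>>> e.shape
(7, 3)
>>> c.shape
(7,)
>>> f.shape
(7, 31, 7)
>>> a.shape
(7, 7)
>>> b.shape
(3, 7)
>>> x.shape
()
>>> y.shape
(7, 31, 3)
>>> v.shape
(3, 7, 7)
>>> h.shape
(3, 7)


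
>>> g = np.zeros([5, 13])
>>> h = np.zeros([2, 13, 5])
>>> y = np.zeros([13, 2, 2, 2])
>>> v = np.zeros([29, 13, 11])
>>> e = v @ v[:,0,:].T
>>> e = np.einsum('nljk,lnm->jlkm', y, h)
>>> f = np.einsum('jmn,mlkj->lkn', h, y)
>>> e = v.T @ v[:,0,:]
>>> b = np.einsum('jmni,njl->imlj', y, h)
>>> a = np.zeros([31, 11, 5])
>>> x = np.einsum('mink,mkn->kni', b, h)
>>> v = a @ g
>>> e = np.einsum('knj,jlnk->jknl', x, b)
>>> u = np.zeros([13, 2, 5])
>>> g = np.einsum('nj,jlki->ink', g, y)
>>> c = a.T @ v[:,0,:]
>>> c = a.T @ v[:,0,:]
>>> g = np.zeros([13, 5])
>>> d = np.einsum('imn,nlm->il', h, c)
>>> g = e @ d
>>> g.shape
(2, 13, 5, 11)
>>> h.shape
(2, 13, 5)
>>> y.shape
(13, 2, 2, 2)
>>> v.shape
(31, 11, 13)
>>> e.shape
(2, 13, 5, 2)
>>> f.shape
(2, 2, 5)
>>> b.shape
(2, 2, 5, 13)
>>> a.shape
(31, 11, 5)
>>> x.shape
(13, 5, 2)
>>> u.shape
(13, 2, 5)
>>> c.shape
(5, 11, 13)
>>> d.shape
(2, 11)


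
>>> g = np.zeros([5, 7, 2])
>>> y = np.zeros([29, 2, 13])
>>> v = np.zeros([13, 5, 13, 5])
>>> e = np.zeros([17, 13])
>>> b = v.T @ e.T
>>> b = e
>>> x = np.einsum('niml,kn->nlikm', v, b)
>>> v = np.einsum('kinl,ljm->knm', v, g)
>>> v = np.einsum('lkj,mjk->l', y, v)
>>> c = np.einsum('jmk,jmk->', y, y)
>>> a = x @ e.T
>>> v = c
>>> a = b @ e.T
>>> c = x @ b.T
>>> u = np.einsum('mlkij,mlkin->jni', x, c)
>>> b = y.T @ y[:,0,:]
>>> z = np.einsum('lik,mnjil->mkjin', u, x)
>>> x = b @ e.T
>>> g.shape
(5, 7, 2)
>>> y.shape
(29, 2, 13)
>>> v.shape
()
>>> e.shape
(17, 13)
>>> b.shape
(13, 2, 13)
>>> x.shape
(13, 2, 17)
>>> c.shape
(13, 5, 5, 17, 17)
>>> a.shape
(17, 17)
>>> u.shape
(13, 17, 17)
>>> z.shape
(13, 17, 5, 17, 5)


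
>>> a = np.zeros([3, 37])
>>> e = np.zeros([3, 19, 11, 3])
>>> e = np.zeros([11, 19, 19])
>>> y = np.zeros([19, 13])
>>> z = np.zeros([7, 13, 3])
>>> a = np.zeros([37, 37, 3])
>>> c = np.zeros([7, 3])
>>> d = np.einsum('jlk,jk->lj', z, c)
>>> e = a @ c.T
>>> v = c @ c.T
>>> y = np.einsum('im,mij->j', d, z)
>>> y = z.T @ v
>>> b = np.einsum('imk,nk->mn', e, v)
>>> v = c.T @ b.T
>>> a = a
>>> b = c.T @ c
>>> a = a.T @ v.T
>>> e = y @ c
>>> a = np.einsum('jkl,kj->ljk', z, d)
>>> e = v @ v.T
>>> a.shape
(3, 7, 13)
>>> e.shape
(3, 3)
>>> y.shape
(3, 13, 7)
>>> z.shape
(7, 13, 3)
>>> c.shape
(7, 3)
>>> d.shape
(13, 7)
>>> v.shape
(3, 37)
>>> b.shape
(3, 3)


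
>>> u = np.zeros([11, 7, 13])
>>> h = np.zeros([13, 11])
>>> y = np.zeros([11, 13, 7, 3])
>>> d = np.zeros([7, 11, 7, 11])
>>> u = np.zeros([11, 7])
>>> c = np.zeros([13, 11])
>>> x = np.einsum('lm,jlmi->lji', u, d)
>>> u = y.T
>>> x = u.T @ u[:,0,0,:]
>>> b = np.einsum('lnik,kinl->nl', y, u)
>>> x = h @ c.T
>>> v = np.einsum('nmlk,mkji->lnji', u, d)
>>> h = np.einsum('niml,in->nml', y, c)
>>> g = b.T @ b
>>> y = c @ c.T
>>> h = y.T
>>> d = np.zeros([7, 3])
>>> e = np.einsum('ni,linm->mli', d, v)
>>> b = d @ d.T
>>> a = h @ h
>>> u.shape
(3, 7, 13, 11)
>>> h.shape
(13, 13)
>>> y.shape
(13, 13)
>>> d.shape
(7, 3)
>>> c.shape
(13, 11)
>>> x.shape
(13, 13)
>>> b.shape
(7, 7)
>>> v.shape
(13, 3, 7, 11)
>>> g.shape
(11, 11)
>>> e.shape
(11, 13, 3)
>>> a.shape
(13, 13)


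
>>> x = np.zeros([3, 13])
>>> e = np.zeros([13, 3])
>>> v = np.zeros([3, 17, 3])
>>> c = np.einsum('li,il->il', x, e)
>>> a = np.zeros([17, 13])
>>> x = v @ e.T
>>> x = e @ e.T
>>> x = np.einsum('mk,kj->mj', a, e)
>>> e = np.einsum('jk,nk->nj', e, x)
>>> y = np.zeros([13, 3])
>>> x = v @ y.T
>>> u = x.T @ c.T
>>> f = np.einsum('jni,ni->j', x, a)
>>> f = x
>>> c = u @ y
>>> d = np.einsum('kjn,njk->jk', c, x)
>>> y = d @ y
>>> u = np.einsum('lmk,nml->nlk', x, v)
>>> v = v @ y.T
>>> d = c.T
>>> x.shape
(3, 17, 13)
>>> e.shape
(17, 13)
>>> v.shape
(3, 17, 17)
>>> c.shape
(13, 17, 3)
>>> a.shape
(17, 13)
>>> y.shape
(17, 3)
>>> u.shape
(3, 3, 13)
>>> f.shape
(3, 17, 13)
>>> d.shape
(3, 17, 13)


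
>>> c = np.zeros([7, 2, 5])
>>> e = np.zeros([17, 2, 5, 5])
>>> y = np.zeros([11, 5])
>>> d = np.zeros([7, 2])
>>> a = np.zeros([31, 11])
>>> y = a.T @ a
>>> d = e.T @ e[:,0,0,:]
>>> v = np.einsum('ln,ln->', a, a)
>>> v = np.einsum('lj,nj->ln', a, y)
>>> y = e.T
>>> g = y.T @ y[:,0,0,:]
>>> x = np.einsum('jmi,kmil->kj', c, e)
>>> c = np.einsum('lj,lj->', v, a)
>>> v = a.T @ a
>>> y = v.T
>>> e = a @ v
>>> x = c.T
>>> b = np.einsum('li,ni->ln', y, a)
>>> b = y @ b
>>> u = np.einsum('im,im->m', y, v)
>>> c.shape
()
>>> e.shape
(31, 11)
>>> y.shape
(11, 11)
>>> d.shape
(5, 5, 2, 5)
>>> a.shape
(31, 11)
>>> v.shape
(11, 11)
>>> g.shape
(17, 2, 5, 17)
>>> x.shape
()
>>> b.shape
(11, 31)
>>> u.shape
(11,)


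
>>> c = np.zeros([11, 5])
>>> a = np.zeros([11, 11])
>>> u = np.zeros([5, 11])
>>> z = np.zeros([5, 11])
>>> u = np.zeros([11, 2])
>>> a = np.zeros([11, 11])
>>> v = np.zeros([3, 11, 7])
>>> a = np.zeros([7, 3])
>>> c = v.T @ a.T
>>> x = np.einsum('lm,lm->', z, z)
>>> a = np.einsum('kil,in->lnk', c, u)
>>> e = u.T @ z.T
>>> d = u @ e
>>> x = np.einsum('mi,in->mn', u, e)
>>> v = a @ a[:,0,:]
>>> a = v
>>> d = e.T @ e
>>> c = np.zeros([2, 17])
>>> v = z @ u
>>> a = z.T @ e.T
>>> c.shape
(2, 17)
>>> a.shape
(11, 2)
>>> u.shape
(11, 2)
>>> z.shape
(5, 11)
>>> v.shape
(5, 2)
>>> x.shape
(11, 5)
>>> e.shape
(2, 5)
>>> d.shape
(5, 5)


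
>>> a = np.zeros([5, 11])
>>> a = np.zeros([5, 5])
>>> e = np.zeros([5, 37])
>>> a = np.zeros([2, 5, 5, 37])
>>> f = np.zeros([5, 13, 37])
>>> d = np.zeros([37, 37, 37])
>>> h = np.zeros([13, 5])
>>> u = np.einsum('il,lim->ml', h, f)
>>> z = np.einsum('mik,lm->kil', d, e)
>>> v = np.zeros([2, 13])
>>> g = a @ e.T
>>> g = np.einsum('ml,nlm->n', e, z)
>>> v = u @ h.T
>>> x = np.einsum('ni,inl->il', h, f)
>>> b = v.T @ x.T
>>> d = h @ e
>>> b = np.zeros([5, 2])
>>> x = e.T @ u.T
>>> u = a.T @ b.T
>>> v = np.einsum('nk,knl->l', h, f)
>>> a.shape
(2, 5, 5, 37)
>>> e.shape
(5, 37)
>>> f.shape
(5, 13, 37)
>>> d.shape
(13, 37)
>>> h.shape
(13, 5)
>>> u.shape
(37, 5, 5, 5)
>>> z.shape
(37, 37, 5)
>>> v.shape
(37,)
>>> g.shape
(37,)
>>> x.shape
(37, 37)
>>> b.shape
(5, 2)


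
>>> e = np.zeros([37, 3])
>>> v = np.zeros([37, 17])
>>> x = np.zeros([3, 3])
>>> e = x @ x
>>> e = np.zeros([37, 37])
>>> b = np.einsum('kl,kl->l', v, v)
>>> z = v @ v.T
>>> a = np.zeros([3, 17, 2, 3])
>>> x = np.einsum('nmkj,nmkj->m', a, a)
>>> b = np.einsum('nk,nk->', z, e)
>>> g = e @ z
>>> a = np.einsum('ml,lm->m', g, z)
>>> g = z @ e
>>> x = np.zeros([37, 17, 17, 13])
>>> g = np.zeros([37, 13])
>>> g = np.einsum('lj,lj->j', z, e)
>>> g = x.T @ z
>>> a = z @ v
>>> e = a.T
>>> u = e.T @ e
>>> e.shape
(17, 37)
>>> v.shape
(37, 17)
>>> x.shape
(37, 17, 17, 13)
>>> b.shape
()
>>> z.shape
(37, 37)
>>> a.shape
(37, 17)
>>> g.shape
(13, 17, 17, 37)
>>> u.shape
(37, 37)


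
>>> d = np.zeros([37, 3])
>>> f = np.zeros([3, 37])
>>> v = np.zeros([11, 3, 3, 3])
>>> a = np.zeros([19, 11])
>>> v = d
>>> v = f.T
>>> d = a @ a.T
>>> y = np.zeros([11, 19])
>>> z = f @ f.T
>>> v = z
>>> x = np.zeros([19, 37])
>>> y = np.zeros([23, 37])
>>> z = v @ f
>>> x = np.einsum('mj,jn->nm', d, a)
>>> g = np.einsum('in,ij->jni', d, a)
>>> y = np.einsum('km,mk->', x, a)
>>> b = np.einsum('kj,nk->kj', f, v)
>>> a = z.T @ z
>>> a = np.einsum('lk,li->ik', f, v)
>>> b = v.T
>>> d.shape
(19, 19)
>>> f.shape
(3, 37)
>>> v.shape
(3, 3)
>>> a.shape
(3, 37)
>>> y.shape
()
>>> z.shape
(3, 37)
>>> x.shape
(11, 19)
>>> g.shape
(11, 19, 19)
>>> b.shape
(3, 3)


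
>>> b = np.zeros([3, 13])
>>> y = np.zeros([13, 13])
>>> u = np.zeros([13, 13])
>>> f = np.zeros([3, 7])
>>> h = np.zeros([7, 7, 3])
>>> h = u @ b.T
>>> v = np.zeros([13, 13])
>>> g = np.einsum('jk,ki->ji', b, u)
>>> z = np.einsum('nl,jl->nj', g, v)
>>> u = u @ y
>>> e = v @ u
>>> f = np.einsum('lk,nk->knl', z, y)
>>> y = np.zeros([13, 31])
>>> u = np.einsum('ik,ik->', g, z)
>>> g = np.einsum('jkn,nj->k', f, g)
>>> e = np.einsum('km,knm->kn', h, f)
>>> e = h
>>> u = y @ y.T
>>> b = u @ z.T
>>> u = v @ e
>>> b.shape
(13, 3)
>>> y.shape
(13, 31)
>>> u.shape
(13, 3)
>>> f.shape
(13, 13, 3)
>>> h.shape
(13, 3)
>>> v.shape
(13, 13)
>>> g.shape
(13,)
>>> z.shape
(3, 13)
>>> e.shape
(13, 3)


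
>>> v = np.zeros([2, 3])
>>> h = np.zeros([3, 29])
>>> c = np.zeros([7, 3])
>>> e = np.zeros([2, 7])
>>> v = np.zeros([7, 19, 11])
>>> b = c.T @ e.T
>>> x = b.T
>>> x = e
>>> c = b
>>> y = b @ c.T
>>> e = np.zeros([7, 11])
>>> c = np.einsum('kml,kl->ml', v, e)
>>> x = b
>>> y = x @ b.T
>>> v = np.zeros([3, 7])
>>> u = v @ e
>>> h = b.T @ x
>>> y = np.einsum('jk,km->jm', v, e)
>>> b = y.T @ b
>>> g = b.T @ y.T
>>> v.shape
(3, 7)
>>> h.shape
(2, 2)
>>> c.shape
(19, 11)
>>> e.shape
(7, 11)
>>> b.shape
(11, 2)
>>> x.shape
(3, 2)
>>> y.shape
(3, 11)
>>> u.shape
(3, 11)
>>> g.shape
(2, 3)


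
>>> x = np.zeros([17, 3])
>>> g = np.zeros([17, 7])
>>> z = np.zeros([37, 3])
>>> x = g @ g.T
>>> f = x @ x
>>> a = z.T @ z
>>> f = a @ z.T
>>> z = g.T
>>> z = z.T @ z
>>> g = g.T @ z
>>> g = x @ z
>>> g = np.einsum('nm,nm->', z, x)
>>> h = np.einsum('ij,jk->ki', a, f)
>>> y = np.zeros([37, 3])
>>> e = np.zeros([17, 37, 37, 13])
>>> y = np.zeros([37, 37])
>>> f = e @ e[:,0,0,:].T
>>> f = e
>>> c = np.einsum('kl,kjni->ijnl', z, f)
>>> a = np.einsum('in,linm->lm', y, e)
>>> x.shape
(17, 17)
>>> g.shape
()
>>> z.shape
(17, 17)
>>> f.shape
(17, 37, 37, 13)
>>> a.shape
(17, 13)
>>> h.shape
(37, 3)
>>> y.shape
(37, 37)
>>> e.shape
(17, 37, 37, 13)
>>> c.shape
(13, 37, 37, 17)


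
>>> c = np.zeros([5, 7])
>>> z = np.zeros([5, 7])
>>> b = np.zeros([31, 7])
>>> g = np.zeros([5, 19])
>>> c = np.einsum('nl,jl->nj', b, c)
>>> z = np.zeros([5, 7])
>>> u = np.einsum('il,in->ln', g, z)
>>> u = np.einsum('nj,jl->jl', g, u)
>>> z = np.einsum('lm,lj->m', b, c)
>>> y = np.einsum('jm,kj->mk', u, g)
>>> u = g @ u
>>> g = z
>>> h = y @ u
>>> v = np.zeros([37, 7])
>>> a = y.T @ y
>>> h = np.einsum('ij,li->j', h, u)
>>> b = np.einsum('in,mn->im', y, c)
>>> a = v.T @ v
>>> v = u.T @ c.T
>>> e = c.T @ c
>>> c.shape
(31, 5)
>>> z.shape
(7,)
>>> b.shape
(7, 31)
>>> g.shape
(7,)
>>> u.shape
(5, 7)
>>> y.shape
(7, 5)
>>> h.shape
(7,)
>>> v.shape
(7, 31)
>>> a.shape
(7, 7)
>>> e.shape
(5, 5)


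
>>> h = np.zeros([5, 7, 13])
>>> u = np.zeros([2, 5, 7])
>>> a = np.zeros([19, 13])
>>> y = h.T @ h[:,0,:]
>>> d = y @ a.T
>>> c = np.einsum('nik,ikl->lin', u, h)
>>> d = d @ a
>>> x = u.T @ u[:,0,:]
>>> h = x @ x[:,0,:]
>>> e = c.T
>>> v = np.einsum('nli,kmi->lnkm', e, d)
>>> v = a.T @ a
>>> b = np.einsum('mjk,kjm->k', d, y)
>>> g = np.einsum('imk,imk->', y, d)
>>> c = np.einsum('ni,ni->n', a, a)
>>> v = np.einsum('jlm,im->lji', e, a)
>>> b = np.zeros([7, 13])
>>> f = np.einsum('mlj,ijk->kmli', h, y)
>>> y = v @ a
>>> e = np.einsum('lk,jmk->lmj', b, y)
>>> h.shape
(7, 5, 7)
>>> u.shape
(2, 5, 7)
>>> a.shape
(19, 13)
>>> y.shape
(5, 2, 13)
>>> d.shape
(13, 7, 13)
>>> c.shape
(19,)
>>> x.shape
(7, 5, 7)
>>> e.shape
(7, 2, 5)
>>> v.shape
(5, 2, 19)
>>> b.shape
(7, 13)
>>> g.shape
()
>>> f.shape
(13, 7, 5, 13)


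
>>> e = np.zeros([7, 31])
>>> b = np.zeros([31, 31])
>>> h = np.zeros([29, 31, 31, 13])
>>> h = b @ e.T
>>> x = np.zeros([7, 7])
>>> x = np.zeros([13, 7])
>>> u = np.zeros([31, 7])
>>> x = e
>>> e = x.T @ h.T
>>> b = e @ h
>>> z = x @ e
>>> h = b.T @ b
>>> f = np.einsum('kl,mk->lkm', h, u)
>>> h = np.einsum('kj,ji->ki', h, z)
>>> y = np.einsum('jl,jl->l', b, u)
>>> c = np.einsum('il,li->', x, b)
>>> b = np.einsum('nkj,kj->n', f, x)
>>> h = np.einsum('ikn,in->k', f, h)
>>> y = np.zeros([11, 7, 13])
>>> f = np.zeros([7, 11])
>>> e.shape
(31, 31)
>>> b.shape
(7,)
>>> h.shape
(7,)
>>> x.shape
(7, 31)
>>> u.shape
(31, 7)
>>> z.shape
(7, 31)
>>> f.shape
(7, 11)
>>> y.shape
(11, 7, 13)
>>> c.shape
()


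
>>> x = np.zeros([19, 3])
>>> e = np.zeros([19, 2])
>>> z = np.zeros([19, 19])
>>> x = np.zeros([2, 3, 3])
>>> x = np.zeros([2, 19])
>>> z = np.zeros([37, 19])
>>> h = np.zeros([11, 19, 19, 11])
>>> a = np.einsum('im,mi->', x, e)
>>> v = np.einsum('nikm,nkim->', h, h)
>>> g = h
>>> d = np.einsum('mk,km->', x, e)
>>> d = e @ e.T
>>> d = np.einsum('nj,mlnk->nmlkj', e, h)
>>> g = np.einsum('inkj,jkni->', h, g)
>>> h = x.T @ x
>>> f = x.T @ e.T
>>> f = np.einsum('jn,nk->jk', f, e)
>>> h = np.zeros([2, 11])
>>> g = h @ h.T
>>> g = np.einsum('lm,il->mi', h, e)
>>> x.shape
(2, 19)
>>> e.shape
(19, 2)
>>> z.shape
(37, 19)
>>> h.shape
(2, 11)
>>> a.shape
()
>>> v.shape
()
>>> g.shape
(11, 19)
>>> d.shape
(19, 11, 19, 11, 2)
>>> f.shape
(19, 2)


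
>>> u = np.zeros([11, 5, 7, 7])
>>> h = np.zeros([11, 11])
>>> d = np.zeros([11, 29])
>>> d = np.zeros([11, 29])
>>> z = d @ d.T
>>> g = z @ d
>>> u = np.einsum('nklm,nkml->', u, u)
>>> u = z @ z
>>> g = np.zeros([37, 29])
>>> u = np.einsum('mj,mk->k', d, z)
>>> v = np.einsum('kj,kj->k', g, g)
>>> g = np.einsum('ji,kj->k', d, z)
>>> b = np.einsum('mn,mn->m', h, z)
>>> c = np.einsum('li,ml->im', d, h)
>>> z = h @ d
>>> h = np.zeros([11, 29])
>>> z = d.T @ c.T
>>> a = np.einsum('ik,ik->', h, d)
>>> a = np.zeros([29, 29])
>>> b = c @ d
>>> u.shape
(11,)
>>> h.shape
(11, 29)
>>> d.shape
(11, 29)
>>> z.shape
(29, 29)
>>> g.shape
(11,)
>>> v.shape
(37,)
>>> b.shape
(29, 29)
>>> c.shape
(29, 11)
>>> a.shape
(29, 29)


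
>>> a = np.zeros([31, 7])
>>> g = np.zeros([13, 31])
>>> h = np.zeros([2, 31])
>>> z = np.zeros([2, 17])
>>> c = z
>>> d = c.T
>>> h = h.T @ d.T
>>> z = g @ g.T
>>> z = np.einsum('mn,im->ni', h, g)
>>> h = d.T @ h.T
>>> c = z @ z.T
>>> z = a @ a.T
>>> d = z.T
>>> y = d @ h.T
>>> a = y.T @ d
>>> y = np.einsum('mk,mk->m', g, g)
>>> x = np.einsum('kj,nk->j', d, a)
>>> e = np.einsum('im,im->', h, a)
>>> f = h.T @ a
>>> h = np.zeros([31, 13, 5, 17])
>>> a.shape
(2, 31)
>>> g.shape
(13, 31)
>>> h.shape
(31, 13, 5, 17)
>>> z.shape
(31, 31)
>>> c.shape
(17, 17)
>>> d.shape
(31, 31)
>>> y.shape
(13,)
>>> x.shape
(31,)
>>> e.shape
()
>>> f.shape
(31, 31)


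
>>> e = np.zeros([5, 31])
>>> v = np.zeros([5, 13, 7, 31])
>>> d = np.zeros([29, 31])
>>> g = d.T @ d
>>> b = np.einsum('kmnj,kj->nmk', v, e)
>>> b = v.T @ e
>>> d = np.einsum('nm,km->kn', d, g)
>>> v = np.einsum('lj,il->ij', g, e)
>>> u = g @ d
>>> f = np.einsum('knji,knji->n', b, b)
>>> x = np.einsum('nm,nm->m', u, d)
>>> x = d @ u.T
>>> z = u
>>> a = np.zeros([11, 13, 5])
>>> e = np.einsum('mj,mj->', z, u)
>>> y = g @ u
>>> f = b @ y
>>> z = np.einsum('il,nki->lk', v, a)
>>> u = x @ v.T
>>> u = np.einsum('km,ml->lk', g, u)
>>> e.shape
()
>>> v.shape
(5, 31)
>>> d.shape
(31, 29)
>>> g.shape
(31, 31)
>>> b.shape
(31, 7, 13, 31)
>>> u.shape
(5, 31)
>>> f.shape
(31, 7, 13, 29)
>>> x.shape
(31, 31)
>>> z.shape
(31, 13)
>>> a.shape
(11, 13, 5)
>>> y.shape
(31, 29)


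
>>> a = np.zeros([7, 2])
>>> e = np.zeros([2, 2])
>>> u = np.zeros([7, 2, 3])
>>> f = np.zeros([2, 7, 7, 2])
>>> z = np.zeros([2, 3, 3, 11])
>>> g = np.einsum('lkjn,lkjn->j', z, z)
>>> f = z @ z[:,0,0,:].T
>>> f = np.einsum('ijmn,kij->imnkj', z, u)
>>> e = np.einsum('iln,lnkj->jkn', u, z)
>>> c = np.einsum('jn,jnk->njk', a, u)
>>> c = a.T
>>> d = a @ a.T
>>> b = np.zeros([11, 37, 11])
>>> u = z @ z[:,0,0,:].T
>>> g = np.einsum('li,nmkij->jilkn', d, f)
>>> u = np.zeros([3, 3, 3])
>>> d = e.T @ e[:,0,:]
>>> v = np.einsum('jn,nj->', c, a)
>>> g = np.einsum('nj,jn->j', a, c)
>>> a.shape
(7, 2)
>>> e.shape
(11, 3, 3)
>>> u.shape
(3, 3, 3)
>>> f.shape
(2, 3, 11, 7, 3)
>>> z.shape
(2, 3, 3, 11)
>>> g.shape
(2,)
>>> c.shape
(2, 7)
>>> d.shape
(3, 3, 3)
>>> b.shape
(11, 37, 11)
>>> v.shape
()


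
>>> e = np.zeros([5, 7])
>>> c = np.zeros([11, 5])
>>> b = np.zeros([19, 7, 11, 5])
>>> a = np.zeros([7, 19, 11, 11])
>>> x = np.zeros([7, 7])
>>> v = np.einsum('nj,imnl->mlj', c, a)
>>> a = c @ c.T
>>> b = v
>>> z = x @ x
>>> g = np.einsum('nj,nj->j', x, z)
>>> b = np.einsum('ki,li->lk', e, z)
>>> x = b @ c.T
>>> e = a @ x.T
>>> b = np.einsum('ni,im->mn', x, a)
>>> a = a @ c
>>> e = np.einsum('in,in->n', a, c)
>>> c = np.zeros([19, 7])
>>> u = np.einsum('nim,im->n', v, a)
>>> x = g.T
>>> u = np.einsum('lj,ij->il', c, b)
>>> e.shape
(5,)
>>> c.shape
(19, 7)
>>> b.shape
(11, 7)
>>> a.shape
(11, 5)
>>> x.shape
(7,)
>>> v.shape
(19, 11, 5)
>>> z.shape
(7, 7)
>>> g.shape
(7,)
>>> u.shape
(11, 19)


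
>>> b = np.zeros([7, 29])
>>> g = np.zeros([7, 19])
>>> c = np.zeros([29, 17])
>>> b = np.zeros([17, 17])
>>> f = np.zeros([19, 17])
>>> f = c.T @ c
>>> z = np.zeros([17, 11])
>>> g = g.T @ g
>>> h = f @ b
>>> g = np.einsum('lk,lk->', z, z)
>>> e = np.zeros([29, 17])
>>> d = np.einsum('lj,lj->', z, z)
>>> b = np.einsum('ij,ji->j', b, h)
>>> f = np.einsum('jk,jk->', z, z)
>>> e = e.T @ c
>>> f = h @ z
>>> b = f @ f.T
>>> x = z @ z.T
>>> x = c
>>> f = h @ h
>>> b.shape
(17, 17)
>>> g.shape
()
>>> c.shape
(29, 17)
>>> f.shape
(17, 17)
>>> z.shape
(17, 11)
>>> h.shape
(17, 17)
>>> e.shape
(17, 17)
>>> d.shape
()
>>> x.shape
(29, 17)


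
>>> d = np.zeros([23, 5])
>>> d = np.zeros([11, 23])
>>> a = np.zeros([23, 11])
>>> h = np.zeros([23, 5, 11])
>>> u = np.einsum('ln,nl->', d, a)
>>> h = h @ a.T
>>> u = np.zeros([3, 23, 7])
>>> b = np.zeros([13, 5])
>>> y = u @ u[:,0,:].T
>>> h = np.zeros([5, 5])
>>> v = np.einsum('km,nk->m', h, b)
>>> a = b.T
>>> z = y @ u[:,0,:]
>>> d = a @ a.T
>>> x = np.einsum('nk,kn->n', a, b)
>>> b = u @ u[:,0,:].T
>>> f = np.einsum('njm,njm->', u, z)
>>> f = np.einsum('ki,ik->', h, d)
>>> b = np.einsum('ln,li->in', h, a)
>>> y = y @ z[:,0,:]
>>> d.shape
(5, 5)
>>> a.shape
(5, 13)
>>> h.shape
(5, 5)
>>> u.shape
(3, 23, 7)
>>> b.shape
(13, 5)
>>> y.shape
(3, 23, 7)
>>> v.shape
(5,)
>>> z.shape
(3, 23, 7)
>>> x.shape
(5,)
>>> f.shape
()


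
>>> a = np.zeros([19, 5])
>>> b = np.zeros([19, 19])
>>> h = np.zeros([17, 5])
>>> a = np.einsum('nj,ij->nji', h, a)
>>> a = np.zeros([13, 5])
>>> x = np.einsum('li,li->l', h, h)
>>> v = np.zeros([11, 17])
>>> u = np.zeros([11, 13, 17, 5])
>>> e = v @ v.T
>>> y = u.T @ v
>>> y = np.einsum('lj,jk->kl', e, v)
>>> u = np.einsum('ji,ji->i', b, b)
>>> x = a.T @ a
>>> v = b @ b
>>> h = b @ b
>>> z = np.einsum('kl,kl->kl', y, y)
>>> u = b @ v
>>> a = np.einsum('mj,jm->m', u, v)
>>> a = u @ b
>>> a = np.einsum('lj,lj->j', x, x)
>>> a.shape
(5,)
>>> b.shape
(19, 19)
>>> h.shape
(19, 19)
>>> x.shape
(5, 5)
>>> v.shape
(19, 19)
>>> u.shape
(19, 19)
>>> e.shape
(11, 11)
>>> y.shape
(17, 11)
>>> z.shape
(17, 11)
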